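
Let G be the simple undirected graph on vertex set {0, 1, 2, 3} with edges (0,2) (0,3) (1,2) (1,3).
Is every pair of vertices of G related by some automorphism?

G is 2-regular and connected on 4 vertices, i.e. the cycle C_4. C_4 has 4 rotations and 4 reflections, so Aut(C_4) ≅ D_4 of order 8. This group acts transitively on the 4 vertices.

Yes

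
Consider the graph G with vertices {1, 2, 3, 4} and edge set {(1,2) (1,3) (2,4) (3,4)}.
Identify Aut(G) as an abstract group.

the hyperoctahedral group B_2

G is 2-regular and bipartite on 2^2 = 4 vertices with girth 4; it is the hypercube graph Q_2. Aut(Q_2) consists of the signed permutations of the 2 coordinate axes: 2! permutations times 2^2 sign flips, so |Aut| = 2^2·2! = 8.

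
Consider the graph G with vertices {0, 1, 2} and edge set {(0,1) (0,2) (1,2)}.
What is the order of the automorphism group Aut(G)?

Every vertex has degree 2, so G is the complete graph K_3. Any permutation of the 3 vertices preserves K_3, so Aut(K_3) = S_3 of order 3! = 6.

6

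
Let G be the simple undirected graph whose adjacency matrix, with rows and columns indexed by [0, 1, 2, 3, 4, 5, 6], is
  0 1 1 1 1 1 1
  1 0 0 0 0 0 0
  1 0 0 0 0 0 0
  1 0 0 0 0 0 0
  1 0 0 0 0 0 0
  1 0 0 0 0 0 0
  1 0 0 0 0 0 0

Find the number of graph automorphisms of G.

720

Vertex 0 has degree 6 and every other vertex has degree 1, so G is the star K_{1,6} with centre 0. The 6 leaves are pairwise interchangeable while the centre is fixed, giving Aut(G) = S_6.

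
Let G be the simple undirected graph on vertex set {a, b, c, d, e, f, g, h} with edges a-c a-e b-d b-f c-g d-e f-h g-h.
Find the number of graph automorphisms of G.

G is 2-regular and connected on 8 vertices, i.e. the cycle C_8. The automorphisms of the 8-cycle are exactly the symmetries of a regular 8-gon: the dihedral group D_8, |D_8| = 16.

16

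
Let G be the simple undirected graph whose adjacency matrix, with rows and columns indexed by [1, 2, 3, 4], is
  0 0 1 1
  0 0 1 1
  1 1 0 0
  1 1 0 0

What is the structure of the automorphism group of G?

the dihedral group of order 8

G is 2-regular and bipartite on 2^2 = 4 vertices with girth 4; it is the hypercube graph Q_2. Aut(Q_2) consists of the signed permutations of the 2 coordinate axes: 2! permutations times 2^2 sign flips, so |Aut| = 2^2·2! = 8.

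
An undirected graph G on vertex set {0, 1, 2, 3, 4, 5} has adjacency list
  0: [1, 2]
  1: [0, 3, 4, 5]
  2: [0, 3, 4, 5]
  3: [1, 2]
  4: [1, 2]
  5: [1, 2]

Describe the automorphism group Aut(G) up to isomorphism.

The vertices split by degree into {1, 2} (degree 4) and {0, 3, 4, 5} (degree 2); every edge runs between the two parts, so G is the complete bipartite graph K_{2,4}. The parts have unequal sizes, so no automorphism swaps them; each part is permuted independently, giving S_4 × S_2 of order 4!·2! = 48.

S_4 × S_2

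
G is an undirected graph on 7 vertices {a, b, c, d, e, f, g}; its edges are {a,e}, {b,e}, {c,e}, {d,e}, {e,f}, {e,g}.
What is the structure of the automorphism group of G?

Vertex e has degree 6 and every other vertex has degree 1, so G is the star K_{1,6} with centre e. The 6 leaves are pairwise interchangeable while the centre is fixed, giving Aut(G) = S_6.

the symmetric group on 6 letters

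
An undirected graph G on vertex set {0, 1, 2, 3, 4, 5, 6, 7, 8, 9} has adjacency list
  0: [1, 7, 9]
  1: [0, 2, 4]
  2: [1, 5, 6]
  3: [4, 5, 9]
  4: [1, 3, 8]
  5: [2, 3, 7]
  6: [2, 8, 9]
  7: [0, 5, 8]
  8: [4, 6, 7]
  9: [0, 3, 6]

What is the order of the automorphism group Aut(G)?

120

G is 3-regular on 10 vertices with no triangles and no 4-cycles (girth 5): this is the Petersen graph. It is a classical fact that the Petersen graph has automorphism group S_5 (order 120), arising from its description as the Kneser graph K(5,2).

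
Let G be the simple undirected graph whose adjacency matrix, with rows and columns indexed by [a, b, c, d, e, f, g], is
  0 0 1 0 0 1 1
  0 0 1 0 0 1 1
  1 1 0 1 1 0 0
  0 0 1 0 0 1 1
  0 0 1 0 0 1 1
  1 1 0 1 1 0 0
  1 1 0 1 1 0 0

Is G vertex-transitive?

Automorphisms preserve degree, but G has vertices of degree 3 and vertices of degree 4; no automorphism maps one to the other, so G is not vertex-transitive.

No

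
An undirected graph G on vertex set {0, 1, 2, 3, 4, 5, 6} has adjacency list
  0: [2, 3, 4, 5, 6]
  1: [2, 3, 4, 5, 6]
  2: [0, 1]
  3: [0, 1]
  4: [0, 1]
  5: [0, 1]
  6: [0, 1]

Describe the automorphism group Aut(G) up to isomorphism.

S_2 × S_5

The vertices split by degree into {0, 1} (degree 5) and {2, 3, 4, 5, 6} (degree 2); every edge runs between the two parts, so G is the complete bipartite graph K_{2,5}. The parts have unequal sizes, so no automorphism swaps them; each part is permuted independently, giving S_2 × S_5 of order 2!·5! = 240.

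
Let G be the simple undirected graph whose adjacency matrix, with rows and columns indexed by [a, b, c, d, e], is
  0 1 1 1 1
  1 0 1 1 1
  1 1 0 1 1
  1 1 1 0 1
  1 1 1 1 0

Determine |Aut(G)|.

Every vertex has degree 4, so G is the complete graph K_5. Every bijection on the vertex set is an automorphism of K_5; hence Aut(K_5) ≅ S_5, order 120.

120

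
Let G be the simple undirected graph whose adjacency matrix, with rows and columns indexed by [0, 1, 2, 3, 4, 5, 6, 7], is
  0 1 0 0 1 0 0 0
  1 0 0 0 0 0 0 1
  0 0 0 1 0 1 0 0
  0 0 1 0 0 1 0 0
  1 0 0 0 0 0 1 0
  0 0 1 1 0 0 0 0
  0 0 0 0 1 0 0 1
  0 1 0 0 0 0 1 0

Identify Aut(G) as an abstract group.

G has two connected components, {0, 1, 4, 6, 7} and {2, 3, 5}; each is 2-regular, so G = C_5 ⊔ C_3. No automorphism exchanges components of different sizes, hence Aut(G) is the direct product D_3 × D_5, order 60.

D_3 × D_5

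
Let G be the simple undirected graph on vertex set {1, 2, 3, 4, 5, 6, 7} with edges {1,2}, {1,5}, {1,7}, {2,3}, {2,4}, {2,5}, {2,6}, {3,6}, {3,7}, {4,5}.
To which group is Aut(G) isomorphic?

The degree sequence is [3, 5, 3, 2, 3, 2, 2]. Checking the degree-preserving permutations of the vertex set shows that none except the identity preserves every edge, so Aut(G) is trivial.

the trivial group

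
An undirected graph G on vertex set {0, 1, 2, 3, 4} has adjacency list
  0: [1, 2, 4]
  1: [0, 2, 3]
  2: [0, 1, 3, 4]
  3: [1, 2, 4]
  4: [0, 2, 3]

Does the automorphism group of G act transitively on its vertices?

Vertex 2 is the only vertex of degree 4, so every automorphism fixes it; G is not vertex-transitive.

No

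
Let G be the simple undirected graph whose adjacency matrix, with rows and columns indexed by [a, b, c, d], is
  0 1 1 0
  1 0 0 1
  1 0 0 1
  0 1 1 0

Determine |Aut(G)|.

G is 2-regular and bipartite with parts {a, d} and {b, c} (each part is independent and every cross-pair is an edge), so G = K_{2,2}. Each part can be permuted independently (S_2 × S_2) and the two equal-size parts can also be swapped, giving (S_2 × S_2) ⋊ Z_2 of order 2·(2!)² = 8.

8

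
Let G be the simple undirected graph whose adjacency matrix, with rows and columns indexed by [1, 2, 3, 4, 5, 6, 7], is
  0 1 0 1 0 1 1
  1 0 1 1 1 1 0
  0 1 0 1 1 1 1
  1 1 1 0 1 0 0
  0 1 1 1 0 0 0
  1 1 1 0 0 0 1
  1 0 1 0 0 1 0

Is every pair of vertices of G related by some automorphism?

No

Automorphisms preserve degree, but G has vertices of degree 3 and vertices of degree 5; no automorphism maps one to the other, so G is not vertex-transitive.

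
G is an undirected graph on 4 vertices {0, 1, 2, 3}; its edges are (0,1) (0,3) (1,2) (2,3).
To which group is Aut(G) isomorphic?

the dihedral group of order 8

G is 2-regular and connected on 4 vertices, i.e. the cycle C_4. The automorphisms of the 4-cycle are exactly the symmetries of a regular 4-gon: the dihedral group D_4, |D_4| = 8.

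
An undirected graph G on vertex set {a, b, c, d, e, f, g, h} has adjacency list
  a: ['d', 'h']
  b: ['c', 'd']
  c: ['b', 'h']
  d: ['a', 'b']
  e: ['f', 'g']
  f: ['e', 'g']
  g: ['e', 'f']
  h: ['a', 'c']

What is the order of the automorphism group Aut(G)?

G has two connected components, {a, b, c, d, h} and {e, f, g}; each is 2-regular, so G = C_5 ⊔ C_3. No automorphism exchanges components of different sizes, hence Aut(G) is the direct product D_3 × D_5, order 60.

60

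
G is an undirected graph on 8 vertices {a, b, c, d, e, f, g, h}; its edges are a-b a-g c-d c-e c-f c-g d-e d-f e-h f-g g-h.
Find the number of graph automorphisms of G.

1

Degrees alone do not determine every vertex (e.g. a and h both have degree 2), but their neighbour-degree multisets differ: N(a) has degrees [1, 4] while N(h) has degrees [3, 4]. Repeating this refinement separates all vertices, so the only automorphism is the identity.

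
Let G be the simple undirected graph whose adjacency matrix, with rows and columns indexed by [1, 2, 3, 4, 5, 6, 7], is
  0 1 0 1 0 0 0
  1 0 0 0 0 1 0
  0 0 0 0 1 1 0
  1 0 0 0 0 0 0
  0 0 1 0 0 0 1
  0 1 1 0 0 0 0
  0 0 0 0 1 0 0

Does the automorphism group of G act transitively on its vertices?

Automorphisms preserve degree, but G has vertices of degree 1 and vertices of degree 2; no automorphism maps one to the other, so G is not vertex-transitive.

No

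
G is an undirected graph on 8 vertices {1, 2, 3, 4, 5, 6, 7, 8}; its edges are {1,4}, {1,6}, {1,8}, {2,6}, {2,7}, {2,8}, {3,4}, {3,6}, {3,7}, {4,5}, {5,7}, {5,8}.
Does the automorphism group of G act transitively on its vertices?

Yes

G is 3-regular and bipartite on 2^3 = 8 vertices with girth 4; it is the hypercube graph Q_3. Aut(Q_3) consists of the signed permutations of the 3 coordinate axes: 3! permutations times 2^3 sign flips, so |Aut| = 2^3·3! = 48. This group acts transitively on the 8 vertices.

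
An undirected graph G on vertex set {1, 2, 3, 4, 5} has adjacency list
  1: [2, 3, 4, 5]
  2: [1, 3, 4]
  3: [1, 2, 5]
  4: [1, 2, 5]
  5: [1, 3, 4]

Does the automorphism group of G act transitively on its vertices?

No

Vertex 1 is the only vertex of degree 4, so every automorphism fixes it; G is not vertex-transitive.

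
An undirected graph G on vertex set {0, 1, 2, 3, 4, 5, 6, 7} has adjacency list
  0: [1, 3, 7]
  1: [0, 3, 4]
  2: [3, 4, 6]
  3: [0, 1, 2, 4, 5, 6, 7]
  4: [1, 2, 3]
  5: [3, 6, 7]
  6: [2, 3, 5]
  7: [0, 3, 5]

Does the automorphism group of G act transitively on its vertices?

No

Vertex 3 is the only vertex of degree 7, so every automorphism fixes it; G is not vertex-transitive.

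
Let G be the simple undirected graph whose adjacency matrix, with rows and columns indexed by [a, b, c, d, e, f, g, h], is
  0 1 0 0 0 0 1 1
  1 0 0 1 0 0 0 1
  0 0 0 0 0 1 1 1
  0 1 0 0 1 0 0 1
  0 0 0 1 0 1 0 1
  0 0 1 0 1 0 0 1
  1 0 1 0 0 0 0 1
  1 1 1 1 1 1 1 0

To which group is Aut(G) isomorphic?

Vertex h is the unique vertex of degree 7; the remaining 7 vertices each have degree 3 and induce a cycle, so G is the wheel on 8 vertices with hub h. Every automorphism fixes the hub and acts on the rim 7-cycle, so Aut(G) ≅ Aut(C_7) = D_7 of order 14.

the dihedral group of order 14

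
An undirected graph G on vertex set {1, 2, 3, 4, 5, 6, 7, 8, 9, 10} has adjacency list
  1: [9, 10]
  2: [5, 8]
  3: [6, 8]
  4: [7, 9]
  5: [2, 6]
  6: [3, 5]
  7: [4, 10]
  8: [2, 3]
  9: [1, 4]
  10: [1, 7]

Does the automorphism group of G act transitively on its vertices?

G has two connected components, {1, 4, 7, 9, 10} and {2, 3, 5, 6, 8}; each is 2-regular, so G = C_5 ⊔ C_5. Aut of a disjoint union of two copies of C_5 is the wreath product D_5 ≀ Z_2, of order 2·10² = 200. Under this action every vertex can be carried to every other, so G is vertex-transitive.

Yes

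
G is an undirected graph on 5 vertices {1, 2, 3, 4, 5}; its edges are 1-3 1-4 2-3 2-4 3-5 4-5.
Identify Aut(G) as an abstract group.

The vertices split by degree into {3, 4} (degree 3) and {1, 2, 5} (degree 2); every edge runs between the two parts, so G is the complete bipartite graph K_{2,3}. Automorphisms preserve the bipartition setwise (since the parts differ in size) and act as S_2 × S_3 within it; |Aut| = 12.

S_2 × S_3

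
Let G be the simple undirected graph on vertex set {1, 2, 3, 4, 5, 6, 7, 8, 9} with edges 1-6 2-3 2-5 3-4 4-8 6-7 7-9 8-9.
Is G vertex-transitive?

No

Automorphisms preserve degree, but G has vertices of degree 1 and vertices of degree 2; no automorphism maps one to the other, so G is not vertex-transitive.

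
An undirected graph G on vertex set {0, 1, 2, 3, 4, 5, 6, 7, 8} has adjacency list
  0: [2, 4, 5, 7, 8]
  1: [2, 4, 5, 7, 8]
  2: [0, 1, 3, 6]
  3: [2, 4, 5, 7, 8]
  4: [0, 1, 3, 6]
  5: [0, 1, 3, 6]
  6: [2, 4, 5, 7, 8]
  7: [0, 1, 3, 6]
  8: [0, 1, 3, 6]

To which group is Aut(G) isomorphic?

S_4 × S_5

The vertices split by degree into {0, 1, 3, 6} (degree 5) and {2, 4, 5, 7, 8} (degree 4); every edge runs between the two parts, so G is the complete bipartite graph K_{4,5}. The parts have unequal sizes, so no automorphism swaps them; each part is permuted independently, giving S_4 × S_5 of order 4!·5! = 2880.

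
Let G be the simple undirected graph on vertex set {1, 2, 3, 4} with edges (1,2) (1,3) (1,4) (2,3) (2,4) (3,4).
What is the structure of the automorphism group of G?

S_4

All 4 vertices are pairwise adjacent: G = K_4. Any permutation of the 4 vertices preserves K_4, so Aut(K_4) = S_4 of order 4! = 24.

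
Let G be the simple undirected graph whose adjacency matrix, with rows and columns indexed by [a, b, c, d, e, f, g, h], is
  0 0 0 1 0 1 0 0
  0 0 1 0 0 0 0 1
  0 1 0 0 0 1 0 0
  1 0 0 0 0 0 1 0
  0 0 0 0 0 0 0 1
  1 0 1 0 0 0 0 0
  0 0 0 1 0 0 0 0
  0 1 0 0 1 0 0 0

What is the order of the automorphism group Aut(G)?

The degree sequence is [2, 2, 2, 2, 1, 2, 1, 2]; the two degree-1 vertices e and g are the ends of a path, so G = P_8. The only nontrivial automorphism of a path is the end-to-end reflection, so Aut(G) ≅ Z_2.

2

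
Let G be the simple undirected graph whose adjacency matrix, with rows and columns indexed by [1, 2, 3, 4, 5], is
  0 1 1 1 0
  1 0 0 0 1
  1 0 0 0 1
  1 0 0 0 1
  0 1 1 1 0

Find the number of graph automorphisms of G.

12

The vertices split by degree into {1, 5} (degree 3) and {2, 3, 4} (degree 2); every edge runs between the two parts, so G is the complete bipartite graph K_{2,3}. Automorphisms preserve the bipartition setwise (since the parts differ in size) and act as S_2 × S_3 within it; |Aut| = 12.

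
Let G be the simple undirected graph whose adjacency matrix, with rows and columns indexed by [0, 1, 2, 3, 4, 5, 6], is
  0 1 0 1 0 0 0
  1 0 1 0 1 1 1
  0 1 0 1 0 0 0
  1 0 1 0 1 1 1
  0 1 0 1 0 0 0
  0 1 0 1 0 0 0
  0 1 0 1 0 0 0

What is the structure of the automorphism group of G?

S_2 × S_5

The vertices split by degree into {1, 3} (degree 5) and {0, 2, 4, 5, 6} (degree 2); every edge runs between the two parts, so G is the complete bipartite graph K_{2,5}. Automorphisms preserve the bipartition setwise (since the parts differ in size) and act as S_2 × S_5 within it; |Aut| = 240.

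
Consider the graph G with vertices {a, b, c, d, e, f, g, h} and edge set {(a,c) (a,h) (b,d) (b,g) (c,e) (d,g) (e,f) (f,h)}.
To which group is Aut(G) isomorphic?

G has two connected components, {a, c, e, f, h} and {b, d, g}; each is 2-regular, so G = C_5 ⊔ C_3. The components are non-isomorphic (different sizes), so Aut(G) = Aut(C_3) × Aut(C_5) = D_3 × D_5 of order 6·10 = 60.

D_3 × D_5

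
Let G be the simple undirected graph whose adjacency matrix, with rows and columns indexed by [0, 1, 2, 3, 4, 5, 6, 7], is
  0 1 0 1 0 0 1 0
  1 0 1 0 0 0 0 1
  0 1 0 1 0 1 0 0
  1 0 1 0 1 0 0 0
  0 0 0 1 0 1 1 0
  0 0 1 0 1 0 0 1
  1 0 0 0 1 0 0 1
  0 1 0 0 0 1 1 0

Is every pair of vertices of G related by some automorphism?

G is 3-regular and bipartite on 2^3 = 8 vertices with girth 4; it is the hypercube graph Q_3. Aut(Q_3) consists of the signed permutations of the 3 coordinate axes: 3! permutations times 2^3 sign flips, so |Aut| = 2^3·3! = 48. Under this action every vertex can be carried to every other, so G is vertex-transitive.

Yes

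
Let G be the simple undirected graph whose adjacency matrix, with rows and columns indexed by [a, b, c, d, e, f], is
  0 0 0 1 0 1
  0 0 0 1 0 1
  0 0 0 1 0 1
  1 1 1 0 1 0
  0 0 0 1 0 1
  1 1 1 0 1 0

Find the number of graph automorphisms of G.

48

The vertices split by degree into {d, f} (degree 4) and {a, b, c, e} (degree 2); every edge runs between the two parts, so G is the complete bipartite graph K_{2,4}. The parts have unequal sizes, so no automorphism swaps them; each part is permuted independently, giving S_2 × S_4 of order 2!·4! = 48.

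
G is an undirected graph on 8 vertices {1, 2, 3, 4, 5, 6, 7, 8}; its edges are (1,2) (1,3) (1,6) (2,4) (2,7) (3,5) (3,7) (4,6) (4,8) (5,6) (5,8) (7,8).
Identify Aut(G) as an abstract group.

Z_2^3 ⋊ S_3

G is 3-regular and bipartite on 2^3 = 8 vertices with girth 4; it is the hypercube graph Q_3. Aut(Q_3) consists of the signed permutations of the 3 coordinate axes: 3! permutations times 2^3 sign flips, so |Aut| = 2^3·3! = 48.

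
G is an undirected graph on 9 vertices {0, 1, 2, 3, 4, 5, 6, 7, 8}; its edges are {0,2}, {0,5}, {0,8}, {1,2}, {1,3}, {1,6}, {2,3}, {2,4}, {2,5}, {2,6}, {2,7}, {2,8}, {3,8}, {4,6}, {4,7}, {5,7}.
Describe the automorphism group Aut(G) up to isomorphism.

D_8

Vertex 2 is the unique vertex of degree 8; the remaining 8 vertices each have degree 3 and induce a cycle, so G is the wheel on 9 vertices with hub 2. With the hub fixed, the remaining symmetry is that of the rim cycle C_8, giving the dihedral group D_8.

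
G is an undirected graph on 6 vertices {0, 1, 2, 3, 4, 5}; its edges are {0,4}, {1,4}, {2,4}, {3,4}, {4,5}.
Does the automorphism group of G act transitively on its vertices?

No

Vertex 4 is the only vertex of degree 5, so every automorphism fixes it; G is not vertex-transitive.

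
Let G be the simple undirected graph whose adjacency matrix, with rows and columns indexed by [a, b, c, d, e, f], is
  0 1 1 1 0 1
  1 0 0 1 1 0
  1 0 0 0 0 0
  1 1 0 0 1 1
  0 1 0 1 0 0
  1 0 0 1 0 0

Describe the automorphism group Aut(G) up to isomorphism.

Degrees alone do not determine every vertex (e.g. a and d both have degree 4), but their neighbour-degree multisets differ: N(a) has degrees [1, 2, 3, 4] while N(d) has degrees [2, 2, 3, 4]. Repeating this refinement separates all vertices, so the only automorphism is the identity.

the trivial group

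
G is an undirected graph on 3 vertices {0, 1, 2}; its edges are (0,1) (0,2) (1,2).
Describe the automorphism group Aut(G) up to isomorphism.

S_3

All 3 vertices are pairwise adjacent: G = K_3. Any permutation of the 3 vertices preserves K_3, so Aut(K_3) = S_3 of order 3! = 6.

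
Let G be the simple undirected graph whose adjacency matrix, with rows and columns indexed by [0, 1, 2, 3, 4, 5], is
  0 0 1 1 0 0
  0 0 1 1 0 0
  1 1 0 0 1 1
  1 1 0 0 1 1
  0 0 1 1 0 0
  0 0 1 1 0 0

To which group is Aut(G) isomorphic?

S_2 × S_4

The vertices split by degree into {2, 3} (degree 4) and {0, 1, 4, 5} (degree 2); every edge runs between the two parts, so G is the complete bipartite graph K_{2,4}. The parts have unequal sizes, so no automorphism swaps them; each part is permuted independently, giving S_2 × S_4 of order 2!·4! = 48.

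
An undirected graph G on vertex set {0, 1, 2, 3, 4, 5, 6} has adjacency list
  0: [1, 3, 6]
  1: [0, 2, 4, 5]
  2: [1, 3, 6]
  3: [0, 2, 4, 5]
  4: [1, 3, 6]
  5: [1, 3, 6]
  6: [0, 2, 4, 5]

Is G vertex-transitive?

No

Automorphisms preserve degree, but G has vertices of degree 3 and vertices of degree 4; no automorphism maps one to the other, so G is not vertex-transitive.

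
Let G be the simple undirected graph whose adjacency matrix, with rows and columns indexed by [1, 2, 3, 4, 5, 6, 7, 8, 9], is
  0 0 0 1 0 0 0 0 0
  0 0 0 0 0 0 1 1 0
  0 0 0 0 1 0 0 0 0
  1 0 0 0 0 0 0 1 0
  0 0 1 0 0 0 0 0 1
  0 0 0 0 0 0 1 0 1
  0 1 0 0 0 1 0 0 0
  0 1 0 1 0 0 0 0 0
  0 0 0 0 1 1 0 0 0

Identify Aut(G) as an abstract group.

Z_2

The degree sequence is [1, 2, 1, 2, 2, 2, 2, 2, 2]; the two degree-1 vertices 1 and 3 are the ends of a path, so G = P_9. The only nontrivial automorphism of a path is the end-to-end reflection, so Aut(G) ≅ Z_2.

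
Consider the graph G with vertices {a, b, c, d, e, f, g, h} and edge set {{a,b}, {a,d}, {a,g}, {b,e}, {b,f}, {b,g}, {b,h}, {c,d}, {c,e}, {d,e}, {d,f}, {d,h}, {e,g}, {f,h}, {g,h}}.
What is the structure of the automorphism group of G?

1

The degree sequence is [3, 5, 2, 5, 4, 3, 4, 4]. Checking the degree-preserving permutations of the vertex set shows that none except the identity preserves every edge, so Aut(G) is trivial.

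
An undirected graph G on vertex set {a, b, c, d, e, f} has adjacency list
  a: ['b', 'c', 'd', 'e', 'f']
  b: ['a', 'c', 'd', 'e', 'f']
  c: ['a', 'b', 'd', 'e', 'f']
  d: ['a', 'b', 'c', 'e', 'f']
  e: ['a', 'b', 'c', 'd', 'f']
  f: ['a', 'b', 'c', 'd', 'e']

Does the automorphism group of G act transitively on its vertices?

All 6 vertices are pairwise adjacent: G = K_6. Every bijection on the vertex set is an automorphism of K_6; hence Aut(K_6) ≅ S_6, order 720. This group acts transitively on the 6 vertices.

Yes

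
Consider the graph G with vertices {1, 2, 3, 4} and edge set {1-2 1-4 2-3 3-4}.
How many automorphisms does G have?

G is 2-regular and bipartite with parts {1, 3} and {2, 4} (each part is independent and every cross-pair is an edge), so G = K_{2,2}. Aut(K_{2,2}) is the wreath product S_2 ≀ Z_2: permute within each part, then optionally swap the parts; |Aut| = 2·(2!)² = 8.

8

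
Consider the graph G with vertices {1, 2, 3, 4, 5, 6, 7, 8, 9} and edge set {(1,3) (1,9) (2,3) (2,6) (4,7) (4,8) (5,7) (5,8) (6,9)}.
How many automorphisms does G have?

G has two connected components, {1, 2, 3, 6, 9} and {4, 5, 7, 8}; each is 2-regular, so G = C_5 ⊔ C_4. The components are non-isomorphic (different sizes), so Aut(G) = Aut(C_4) × Aut(C_5) = D_4 × D_5 of order 8·10 = 80.

80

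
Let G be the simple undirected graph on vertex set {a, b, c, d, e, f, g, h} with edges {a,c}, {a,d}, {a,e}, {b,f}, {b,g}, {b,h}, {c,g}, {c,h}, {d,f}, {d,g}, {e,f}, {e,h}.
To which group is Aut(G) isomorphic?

the hyperoctahedral group B_3

G is 3-regular and bipartite on 2^3 = 8 vertices with girth 4; it is the hypercube graph Q_3. Aut(Q_3) consists of the signed permutations of the 3 coordinate axes: 3! permutations times 2^3 sign flips, so |Aut| = 2^3·3! = 48.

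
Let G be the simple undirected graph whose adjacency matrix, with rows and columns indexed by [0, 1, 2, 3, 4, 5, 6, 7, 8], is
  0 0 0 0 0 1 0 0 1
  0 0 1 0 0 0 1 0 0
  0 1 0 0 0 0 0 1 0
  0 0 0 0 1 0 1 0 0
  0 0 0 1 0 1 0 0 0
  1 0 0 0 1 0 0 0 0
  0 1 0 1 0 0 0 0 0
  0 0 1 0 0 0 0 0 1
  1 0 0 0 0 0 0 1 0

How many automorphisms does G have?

18

Every vertex has degree 2 and the graph is connected, so G is the 9-cycle C_9. The automorphisms of the 9-cycle are exactly the symmetries of a regular 9-gon: the dihedral group D_9, |D_9| = 18.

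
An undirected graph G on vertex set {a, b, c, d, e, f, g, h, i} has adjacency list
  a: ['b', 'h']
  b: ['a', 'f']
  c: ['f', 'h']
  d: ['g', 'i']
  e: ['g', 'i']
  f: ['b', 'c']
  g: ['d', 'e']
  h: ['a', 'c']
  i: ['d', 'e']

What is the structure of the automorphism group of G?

G has two connected components, {a, b, c, f, h} and {d, e, g, i}; each is 2-regular, so G = C_5 ⊔ C_4. No automorphism exchanges components of different sizes, hence Aut(G) is the direct product D_5 × D_4, order 80.

D_5 × D_4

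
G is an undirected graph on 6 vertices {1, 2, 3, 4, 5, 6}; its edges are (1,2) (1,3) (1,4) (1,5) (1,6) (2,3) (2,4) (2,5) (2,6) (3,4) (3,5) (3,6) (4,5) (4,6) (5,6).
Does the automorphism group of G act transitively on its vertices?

All 6 vertices are pairwise adjacent: G = K_6. Any permutation of the 6 vertices preserves K_6, so Aut(K_6) = S_6 of order 6! = 720. Under this action every vertex can be carried to every other, so G is vertex-transitive.

Yes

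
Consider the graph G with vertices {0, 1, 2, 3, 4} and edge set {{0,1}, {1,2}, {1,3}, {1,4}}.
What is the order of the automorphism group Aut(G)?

24

Vertex 1 has degree 4 and every other vertex has degree 1, so G is the star K_{1,4} with centre 1. The 4 leaves are pairwise interchangeable while the centre is fixed, giving Aut(G) = S_4.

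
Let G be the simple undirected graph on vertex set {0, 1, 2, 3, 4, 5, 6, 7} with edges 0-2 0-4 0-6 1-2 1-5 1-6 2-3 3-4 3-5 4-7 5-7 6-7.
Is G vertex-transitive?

Yes

G is 3-regular and bipartite on 2^3 = 8 vertices with girth 4; it is the hypercube graph Q_3. Aut(Q_3) consists of the signed permutations of the 3 coordinate axes: 3! permutations times 2^3 sign flips, so |Aut| = 2^3·3! = 48. Under this action every vertex can be carried to every other, so G is vertex-transitive.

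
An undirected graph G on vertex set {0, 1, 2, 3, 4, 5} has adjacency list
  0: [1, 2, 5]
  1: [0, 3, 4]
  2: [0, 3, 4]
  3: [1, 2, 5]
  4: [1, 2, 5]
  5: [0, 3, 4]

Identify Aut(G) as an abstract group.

G is 3-regular and bipartite with parts {0, 3, 4} and {1, 2, 5} (each part is independent and every cross-pair is an edge), so G = K_{3,3}. Aut(K_{3,3}) is the wreath product S_3 ≀ Z_2: permute within each part, then optionally swap the parts; |Aut| = 2·(3!)² = 72.

S_3 ≀ Z_2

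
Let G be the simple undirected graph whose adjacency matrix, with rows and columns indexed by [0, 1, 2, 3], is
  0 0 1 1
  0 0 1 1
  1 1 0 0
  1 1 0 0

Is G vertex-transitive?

Yes

G is 2-regular and bipartite on 2^2 = 4 vertices with girth 4; it is the hypercube graph Q_2. The symmetry group of the 2-cube is the hyperoctahedral group B_2 = Z_2 ≀ S_2, of order 2^2·2! = 8. Under this action every vertex can be carried to every other, so G is vertex-transitive.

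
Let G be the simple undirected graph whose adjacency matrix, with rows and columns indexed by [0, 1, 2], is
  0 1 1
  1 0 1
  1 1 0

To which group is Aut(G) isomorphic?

All 3 vertices are pairwise adjacent: G = K_3. Any permutation of the 3 vertices preserves K_3, so Aut(K_3) = S_3 of order 3! = 6.

the symmetric group on 3 letters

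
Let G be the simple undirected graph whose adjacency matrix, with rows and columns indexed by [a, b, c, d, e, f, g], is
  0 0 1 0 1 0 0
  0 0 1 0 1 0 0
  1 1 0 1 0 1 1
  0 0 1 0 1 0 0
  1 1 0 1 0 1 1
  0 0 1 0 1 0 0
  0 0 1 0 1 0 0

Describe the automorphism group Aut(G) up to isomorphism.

S_5 × S_2

The vertices split by degree into {c, e} (degree 5) and {a, b, d, f, g} (degree 2); every edge runs between the two parts, so G is the complete bipartite graph K_{2,5}. Automorphisms preserve the bipartition setwise (since the parts differ in size) and act as S_5 × S_2 within it; |Aut| = 240.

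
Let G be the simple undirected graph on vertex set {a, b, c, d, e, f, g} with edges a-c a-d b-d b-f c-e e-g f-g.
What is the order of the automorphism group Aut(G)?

14

G is 2-regular and connected on 7 vertices, i.e. the cycle C_7. The automorphisms of the 7-cycle are exactly the symmetries of a regular 7-gon: the dihedral group D_7, |D_7| = 14.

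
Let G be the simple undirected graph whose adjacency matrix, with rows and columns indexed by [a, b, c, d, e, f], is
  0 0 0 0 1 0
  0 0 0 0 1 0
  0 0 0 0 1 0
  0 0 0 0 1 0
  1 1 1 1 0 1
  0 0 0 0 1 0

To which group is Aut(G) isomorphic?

the symmetric group on 5 letters

Vertex e has degree 5 and every other vertex has degree 1, so G is the star K_{1,5} with centre e. Any automorphism fixes the centre and permutes the 5 leaves freely, so Aut(G) ≅ S_5 of order 5! = 120.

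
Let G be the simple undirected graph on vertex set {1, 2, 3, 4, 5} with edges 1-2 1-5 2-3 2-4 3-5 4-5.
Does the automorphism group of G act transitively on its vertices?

Automorphisms preserve degree, but G has vertices of degree 2 and vertices of degree 3; no automorphism maps one to the other, so G is not vertex-transitive.

No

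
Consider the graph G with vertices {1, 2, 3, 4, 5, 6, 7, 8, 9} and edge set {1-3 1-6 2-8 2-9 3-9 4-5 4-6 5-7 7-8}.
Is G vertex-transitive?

Every vertex has degree 2 and the graph is connected, so G is the 9-cycle C_9. The automorphisms of the 9-cycle are exactly the symmetries of a regular 9-gon: the dihedral group D_9, |D_9| = 18. This group acts transitively on the 9 vertices.

Yes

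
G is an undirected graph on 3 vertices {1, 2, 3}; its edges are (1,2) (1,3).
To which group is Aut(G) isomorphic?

The degree sequence is [2, 1, 1]; the two degree-1 vertices 2 and 3 are the ends of a path, so G = P_3. The only nontrivial automorphism of a path is the end-to-end reflection, so Aut(G) ≅ Z_2.

C_2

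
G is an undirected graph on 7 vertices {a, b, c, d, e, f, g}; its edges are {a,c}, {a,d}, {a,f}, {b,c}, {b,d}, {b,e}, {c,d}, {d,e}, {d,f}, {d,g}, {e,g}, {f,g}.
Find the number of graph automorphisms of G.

Vertex d is the unique vertex of degree 6; the remaining 6 vertices each have degree 3 and induce a cycle, so G is the wheel on 7 vertices with hub d. Every automorphism fixes the hub and acts on the rim 6-cycle, so Aut(G) ≅ Aut(C_6) = D_6 of order 12.

12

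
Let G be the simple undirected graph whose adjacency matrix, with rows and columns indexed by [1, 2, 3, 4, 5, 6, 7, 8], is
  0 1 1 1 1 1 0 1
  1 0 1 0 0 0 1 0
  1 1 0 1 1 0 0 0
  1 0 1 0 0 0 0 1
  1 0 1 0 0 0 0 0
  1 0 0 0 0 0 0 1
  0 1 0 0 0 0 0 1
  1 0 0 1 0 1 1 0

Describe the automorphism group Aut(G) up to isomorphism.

The degree sequence is [6, 3, 4, 3, 2, 2, 2, 4]. Checking the degree-preserving permutations of the vertex set shows that none except the identity preserves every edge, so Aut(G) is trivial.

the trivial group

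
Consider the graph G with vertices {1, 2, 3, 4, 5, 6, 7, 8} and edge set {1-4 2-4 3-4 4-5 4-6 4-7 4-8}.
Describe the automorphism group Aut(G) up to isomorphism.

S_7

Vertex 4 has degree 7 and every other vertex has degree 1, so G is the star K_{1,7} with centre 4. Any automorphism fixes the centre and permutes the 7 leaves freely, so Aut(G) ≅ S_7 of order 7! = 5040.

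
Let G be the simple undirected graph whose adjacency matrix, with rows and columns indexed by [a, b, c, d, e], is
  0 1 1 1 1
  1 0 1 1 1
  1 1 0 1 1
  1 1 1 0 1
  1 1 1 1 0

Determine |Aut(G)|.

All 5 vertices are pairwise adjacent: G = K_5. Every bijection on the vertex set is an automorphism of K_5; hence Aut(K_5) ≅ S_5, order 120.

120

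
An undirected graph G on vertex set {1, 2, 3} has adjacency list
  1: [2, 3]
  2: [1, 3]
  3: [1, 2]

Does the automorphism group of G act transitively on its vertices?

All 3 vertices are pairwise adjacent: G = K_3. Every bijection on the vertex set is an automorphism of K_3; hence Aut(K_3) ≅ S_3, order 6. Under this action every vertex can be carried to every other, so G is vertex-transitive.

Yes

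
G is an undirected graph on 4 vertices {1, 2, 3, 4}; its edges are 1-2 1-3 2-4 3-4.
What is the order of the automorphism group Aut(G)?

G is 2-regular and bipartite on 2^2 = 4 vertices with girth 4; it is the hypercube graph Q_2. The symmetry group of the 2-cube is the hyperoctahedral group B_2 = Z_2 ≀ S_2, of order 2^2·2! = 8.

8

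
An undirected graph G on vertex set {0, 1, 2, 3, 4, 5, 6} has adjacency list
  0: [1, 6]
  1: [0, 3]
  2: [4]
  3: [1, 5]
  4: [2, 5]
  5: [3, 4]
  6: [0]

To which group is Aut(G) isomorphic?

C_2

The degree sequence is [2, 2, 1, 2, 2, 2, 1]; the two degree-1 vertices 2 and 6 are the ends of a path, so G = P_7. A path has exactly one nontrivial symmetry — reversal — giving Aut(G) of order 2.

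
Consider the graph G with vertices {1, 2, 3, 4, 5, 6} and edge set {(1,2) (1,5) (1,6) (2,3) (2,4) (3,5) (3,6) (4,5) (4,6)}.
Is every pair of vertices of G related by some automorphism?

G is 3-regular and bipartite with parts {2, 5, 6} and {1, 3, 4} (each part is independent and every cross-pair is an edge), so G = K_{3,3}. Each part can be permuted independently (S_3 × S_3) and the two equal-size parts can also be swapped, giving (S_3 × S_3) ⋊ Z_2 of order 2·(3!)² = 72. This group acts transitively on the 6 vertices.

Yes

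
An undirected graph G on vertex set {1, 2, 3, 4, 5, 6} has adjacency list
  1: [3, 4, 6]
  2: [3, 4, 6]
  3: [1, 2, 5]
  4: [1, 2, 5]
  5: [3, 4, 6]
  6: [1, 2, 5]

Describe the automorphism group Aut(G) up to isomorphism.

(S_3 × S_3) ⋊ Z_2

G is 3-regular and bipartite with parts {1, 2, 5} and {3, 4, 6} (each part is independent and every cross-pair is an edge), so G = K_{3,3}. Each part can be permuted independently (S_3 × S_3) and the two equal-size parts can also be swapped, giving (S_3 × S_3) ⋊ Z_2 of order 2·(3!)² = 72.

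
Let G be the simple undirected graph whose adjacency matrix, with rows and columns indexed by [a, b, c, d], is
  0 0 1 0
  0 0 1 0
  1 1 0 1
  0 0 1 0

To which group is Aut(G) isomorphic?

the symmetric group on 3 letters

Vertex c has degree 3 and every other vertex has degree 1, so G is the star K_{1,3} with centre c. The 3 leaves are pairwise interchangeable while the centre is fixed, giving Aut(G) = S_3.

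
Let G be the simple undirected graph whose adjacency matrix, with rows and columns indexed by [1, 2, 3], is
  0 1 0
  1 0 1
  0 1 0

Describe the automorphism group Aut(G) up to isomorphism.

the cyclic group of order 2

The degree sequence is [1, 2, 1]; the two degree-1 vertices 1 and 3 are the ends of a path, so G = P_3. A path has exactly one nontrivial symmetry — reversal — giving Aut(G) of order 2.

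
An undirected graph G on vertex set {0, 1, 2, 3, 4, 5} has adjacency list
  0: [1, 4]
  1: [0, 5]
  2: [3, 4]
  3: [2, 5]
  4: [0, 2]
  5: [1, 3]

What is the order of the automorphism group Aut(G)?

12

Every vertex has degree 2 and the graph is connected, so G is the 6-cycle C_6. The automorphisms of the 6-cycle are exactly the symmetries of a regular 6-gon: the dihedral group D_6, |D_6| = 12.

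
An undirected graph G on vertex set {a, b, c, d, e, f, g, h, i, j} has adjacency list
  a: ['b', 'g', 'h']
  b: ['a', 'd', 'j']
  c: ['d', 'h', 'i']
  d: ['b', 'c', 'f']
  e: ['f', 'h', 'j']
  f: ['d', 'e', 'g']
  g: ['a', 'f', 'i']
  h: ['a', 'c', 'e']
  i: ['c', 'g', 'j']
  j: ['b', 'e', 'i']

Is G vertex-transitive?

G is 3-regular on 10 vertices with no triangles and no 4-cycles (girth 5): this is the Petersen graph. Viewing the Petersen graph as the Kneser graph K(5,2) — vertices are 2-subsets of {1,…,5}, edges join disjoint pairs — its automorphisms are exactly the permutations of the 5-element set, so Aut ≅ S_5 of order 120. This group acts transitively on the 10 vertices.

Yes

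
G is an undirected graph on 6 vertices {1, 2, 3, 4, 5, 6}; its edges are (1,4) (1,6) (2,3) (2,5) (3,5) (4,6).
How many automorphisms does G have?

G has two connected components, {2, 3, 5} and {1, 4, 6}; each is 2-regular, so G = C_3 ⊔ C_3. Aut of a disjoint union of two copies of C_3 is the wreath product D_3 ≀ Z_2, of order 2·6² = 72.

72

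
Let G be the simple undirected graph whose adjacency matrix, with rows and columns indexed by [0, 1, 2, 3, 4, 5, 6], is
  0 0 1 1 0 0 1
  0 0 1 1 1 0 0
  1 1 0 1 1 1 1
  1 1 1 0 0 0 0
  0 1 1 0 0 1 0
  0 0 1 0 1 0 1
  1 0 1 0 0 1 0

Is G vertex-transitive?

Vertex 2 is the only vertex of degree 6, so every automorphism fixes it; G is not vertex-transitive.

No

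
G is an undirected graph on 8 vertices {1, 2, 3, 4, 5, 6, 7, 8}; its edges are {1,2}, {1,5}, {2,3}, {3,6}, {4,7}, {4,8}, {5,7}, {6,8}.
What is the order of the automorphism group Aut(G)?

16

Every vertex has degree 2 and the graph is connected, so G is the 8-cycle C_8. The automorphisms of the 8-cycle are exactly the symmetries of a regular 8-gon: the dihedral group D_8, |D_8| = 16.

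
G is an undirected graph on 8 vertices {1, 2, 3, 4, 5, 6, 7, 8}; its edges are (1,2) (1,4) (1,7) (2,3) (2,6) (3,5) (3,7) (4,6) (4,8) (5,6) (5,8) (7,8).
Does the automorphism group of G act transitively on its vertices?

Yes

G is 3-regular and bipartite on 2^3 = 8 vertices with girth 4; it is the hypercube graph Q_3. Aut(Q_3) consists of the signed permutations of the 3 coordinate axes: 3! permutations times 2^3 sign flips, so |Aut| = 2^3·3! = 48. This group acts transitively on the 8 vertices.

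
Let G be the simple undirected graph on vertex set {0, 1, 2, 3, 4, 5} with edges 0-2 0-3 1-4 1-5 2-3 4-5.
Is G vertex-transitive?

Yes

G has two connected components, {1, 4, 5} and {0, 2, 3}; each is 2-regular, so G = C_3 ⊔ C_3. Aut of a disjoint union of two copies of C_3 is the wreath product D_3 ≀ Z_2, of order 2·6² = 72. This group acts transitively on the 6 vertices.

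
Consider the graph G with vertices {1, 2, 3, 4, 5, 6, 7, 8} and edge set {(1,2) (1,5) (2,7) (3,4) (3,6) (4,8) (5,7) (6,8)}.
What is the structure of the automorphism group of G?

G has two connected components, {3, 4, 6, 8} and {1, 2, 5, 7}; each is 2-regular, so G = C_4 ⊔ C_4. With two isomorphic components, Aut(G) = Aut(C_4) ≀ S_2 = (D_4 × D_4) ⋊ Z_2: permute each cycle by D_4, then optionally swap the two cycles. Order 2·(2·4)² = 128.

D_4 ≀ Z_2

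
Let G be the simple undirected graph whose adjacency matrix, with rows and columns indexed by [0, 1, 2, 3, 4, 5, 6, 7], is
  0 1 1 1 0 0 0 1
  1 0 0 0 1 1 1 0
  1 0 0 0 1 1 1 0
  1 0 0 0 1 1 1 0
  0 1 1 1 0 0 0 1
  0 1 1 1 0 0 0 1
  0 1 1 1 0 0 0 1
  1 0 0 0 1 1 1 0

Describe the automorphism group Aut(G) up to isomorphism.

(S_4 × S_4) ⋊ Z_2

G is 4-regular and bipartite with parts {0, 4, 5, 6} and {1, 2, 3, 7} (each part is independent and every cross-pair is an edge), so G = K_{4,4}. Each part can be permuted independently (S_4 × S_4) and the two equal-size parts can also be swapped, giving (S_4 × S_4) ⋊ Z_2 of order 2·(4!)² = 1152.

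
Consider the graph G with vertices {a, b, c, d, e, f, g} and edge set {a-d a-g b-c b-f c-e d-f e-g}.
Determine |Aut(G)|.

Every vertex has degree 2 and the graph is connected, so G is the 7-cycle C_7. The automorphisms of the 7-cycle are exactly the symmetries of a regular 7-gon: the dihedral group D_7, |D_7| = 14.

14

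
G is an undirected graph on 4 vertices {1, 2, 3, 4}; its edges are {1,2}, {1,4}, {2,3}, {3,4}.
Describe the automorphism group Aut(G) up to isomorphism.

D_4

G is 2-regular and bipartite on 2^2 = 4 vertices with girth 4; it is the hypercube graph Q_2. Aut(Q_2) consists of the signed permutations of the 2 coordinate axes: 2! permutations times 2^2 sign flips, so |Aut| = 2^2·2! = 8.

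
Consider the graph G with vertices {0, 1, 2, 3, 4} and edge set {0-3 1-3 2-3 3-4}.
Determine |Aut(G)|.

24

Vertex 3 has degree 4 and every other vertex has degree 1, so G is the star K_{1,4} with centre 3. Any automorphism fixes the centre and permutes the 4 leaves freely, so Aut(G) ≅ S_4 of order 4! = 24.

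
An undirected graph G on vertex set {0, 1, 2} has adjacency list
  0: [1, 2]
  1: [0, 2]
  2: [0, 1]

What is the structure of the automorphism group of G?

Every vertex has degree 2, so G is the complete graph K_3. Every bijection on the vertex set is an automorphism of K_3; hence Aut(K_3) ≅ S_3, order 6.

S_3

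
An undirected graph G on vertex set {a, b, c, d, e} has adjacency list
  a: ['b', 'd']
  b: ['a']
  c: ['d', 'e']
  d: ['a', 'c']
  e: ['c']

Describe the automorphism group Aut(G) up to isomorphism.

The degree sequence is [2, 1, 2, 2, 1]; the two degree-1 vertices b and e are the ends of a path, so G = P_5. A path has exactly one nontrivial symmetry — reversal — giving Aut(G) of order 2.

the cyclic group of order 2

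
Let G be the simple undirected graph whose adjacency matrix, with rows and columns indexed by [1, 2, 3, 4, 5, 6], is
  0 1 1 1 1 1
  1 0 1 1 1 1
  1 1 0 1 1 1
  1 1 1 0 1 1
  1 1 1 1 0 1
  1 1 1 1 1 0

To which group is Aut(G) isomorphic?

Every vertex has degree 5, so G is the complete graph K_6. Every bijection on the vertex set is an automorphism of K_6; hence Aut(K_6) ≅ S_6, order 720.

the symmetric group on 6 letters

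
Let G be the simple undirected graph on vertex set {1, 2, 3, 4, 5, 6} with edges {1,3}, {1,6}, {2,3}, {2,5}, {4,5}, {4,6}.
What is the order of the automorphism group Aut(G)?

12

G is 2-regular and connected on 6 vertices, i.e. the cycle C_6. The automorphisms of the 6-cycle are exactly the symmetries of a regular 6-gon: the dihedral group D_6, |D_6| = 12.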